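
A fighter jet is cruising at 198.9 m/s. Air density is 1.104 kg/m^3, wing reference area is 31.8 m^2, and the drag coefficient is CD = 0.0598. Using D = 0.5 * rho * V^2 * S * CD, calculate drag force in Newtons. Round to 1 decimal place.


Step 1: Dynamic pressure q = 0.5 * 1.104 * 198.9^2 = 21837.7879 Pa
Step 2: Drag D = q * S * CD = 21837.7879 * 31.8 * 0.0598
Step 3: D = 41527.6 N

41527.6


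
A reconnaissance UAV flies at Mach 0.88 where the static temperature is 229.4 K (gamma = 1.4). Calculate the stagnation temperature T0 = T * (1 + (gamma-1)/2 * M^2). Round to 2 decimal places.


Step 1: (gamma-1)/2 = 0.2
Step 2: M^2 = 0.7744
Step 3: 1 + 0.2 * 0.7744 = 1.15488
Step 4: T0 = 229.4 * 1.15488 = 264.93 K

264.93


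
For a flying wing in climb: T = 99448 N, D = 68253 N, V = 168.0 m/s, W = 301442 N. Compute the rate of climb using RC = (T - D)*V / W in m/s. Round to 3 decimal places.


Step 1: Excess thrust = T - D = 99448 - 68253 = 31195 N
Step 2: Excess power = 31195 * 168.0 = 5240760.0 W
Step 3: RC = 5240760.0 / 301442 = 17.386 m/s

17.386


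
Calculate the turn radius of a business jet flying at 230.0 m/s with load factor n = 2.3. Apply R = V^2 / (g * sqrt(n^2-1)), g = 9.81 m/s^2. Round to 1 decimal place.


Step 1: V^2 = 230.0^2 = 52900.0
Step 2: n^2 - 1 = 2.3^2 - 1 = 4.29
Step 3: sqrt(4.29) = 2.071232
Step 4: R = 52900.0 / (9.81 * 2.071232) = 2603.5 m

2603.5


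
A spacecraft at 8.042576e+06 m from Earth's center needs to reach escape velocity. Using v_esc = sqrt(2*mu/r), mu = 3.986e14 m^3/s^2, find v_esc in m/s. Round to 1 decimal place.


Step 1: 2*mu/r = 2 * 3.986e14 / 8.042576e+06 = 99122470.2135
Step 2: v_esc = sqrt(99122470.2135) = 9956.0 m/s

9956.0


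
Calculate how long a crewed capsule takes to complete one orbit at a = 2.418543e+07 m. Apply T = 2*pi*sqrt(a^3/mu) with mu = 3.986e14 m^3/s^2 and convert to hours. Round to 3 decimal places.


Step 1: a^3 / mu = 1.414691e+22 / 3.986e14 = 3.549148e+07
Step 2: sqrt(3.549148e+07) = 5957.4729 s
Step 3: T = 2*pi * 5957.4729 = 37431.91 s
Step 4: T in hours = 37431.91 / 3600 = 10.398 hours

10.398


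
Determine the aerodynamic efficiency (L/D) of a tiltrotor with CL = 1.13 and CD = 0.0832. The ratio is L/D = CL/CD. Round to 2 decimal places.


Step 1: L/D = CL / CD = 1.13 / 0.0832
Step 2: L/D = 13.58

13.58


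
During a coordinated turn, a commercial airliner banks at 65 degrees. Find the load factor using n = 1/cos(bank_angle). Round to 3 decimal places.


Step 1: Convert 65 degrees to radians = 1.134464
Step 2: cos(65 deg) = 0.422618
Step 3: n = 1 / 0.422618 = 2.366

2.366


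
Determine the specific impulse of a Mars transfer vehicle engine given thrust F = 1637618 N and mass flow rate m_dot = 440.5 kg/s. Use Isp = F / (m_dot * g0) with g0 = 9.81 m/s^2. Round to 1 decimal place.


Step 1: m_dot * g0 = 440.5 * 9.81 = 4321.31
Step 2: Isp = 1637618 / 4321.31 = 379.0 s

379.0


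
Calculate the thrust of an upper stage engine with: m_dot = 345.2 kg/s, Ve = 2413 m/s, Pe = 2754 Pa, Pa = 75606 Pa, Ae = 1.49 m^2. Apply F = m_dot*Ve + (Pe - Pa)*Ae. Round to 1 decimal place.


Step 1: Momentum thrust = m_dot * Ve = 345.2 * 2413 = 832967.6 N
Step 2: Pressure thrust = (Pe - Pa) * Ae = (2754 - 75606) * 1.49 = -108549.48 N
Step 3: Total thrust F = 832967.6 + -108549.48 = 724418.1 N

724418.1


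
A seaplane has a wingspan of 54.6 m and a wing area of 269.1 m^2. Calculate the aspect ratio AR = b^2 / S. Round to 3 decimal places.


Step 1: b^2 = 54.6^2 = 2981.16
Step 2: AR = 2981.16 / 269.1 = 11.078

11.078


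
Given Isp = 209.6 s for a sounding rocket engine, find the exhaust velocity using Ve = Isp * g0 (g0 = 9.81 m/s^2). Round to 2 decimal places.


Step 1: Ve = Isp * g0 = 209.6 * 9.81
Step 2: Ve = 2056.18 m/s

2056.18


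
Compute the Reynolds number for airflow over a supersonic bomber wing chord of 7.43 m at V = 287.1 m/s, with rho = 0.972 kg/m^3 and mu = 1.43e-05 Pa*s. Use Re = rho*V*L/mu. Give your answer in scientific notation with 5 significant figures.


Step 1: Numerator = rho * V * L = 0.972 * 287.1 * 7.43 = 2073.424716
Step 2: Re = 2073.424716 / 1.43e-05
Step 3: Re = 1.4499e+08

1.4499e+08


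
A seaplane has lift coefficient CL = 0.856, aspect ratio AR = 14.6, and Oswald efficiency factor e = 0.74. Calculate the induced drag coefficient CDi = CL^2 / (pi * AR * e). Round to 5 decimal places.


Step 1: CL^2 = 0.856^2 = 0.732736
Step 2: pi * AR * e = 3.14159 * 14.6 * 0.74 = 33.941767
Step 3: CDi = 0.732736 / 33.941767 = 0.02159

0.02159


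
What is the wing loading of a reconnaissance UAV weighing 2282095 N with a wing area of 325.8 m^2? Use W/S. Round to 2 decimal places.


Step 1: Wing loading = W / S = 2282095 / 325.8
Step 2: Wing loading = 7004.59 N/m^2

7004.59


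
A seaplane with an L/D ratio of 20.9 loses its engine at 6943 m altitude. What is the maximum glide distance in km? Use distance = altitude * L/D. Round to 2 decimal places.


Step 1: Glide distance = altitude * L/D = 6943 * 20.9 = 145108.7 m
Step 2: Convert to km: 145108.7 / 1000 = 145.11 km

145.11


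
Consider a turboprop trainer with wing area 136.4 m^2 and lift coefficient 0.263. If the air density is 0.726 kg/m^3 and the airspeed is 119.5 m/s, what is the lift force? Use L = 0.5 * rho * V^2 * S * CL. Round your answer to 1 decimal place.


Step 1: Calculate dynamic pressure q = 0.5 * 0.726 * 119.5^2 = 0.5 * 0.726 * 14280.25 = 5183.7307 Pa
Step 2: Multiply by wing area and lift coefficient: L = 5183.7307 * 136.4 * 0.263
Step 3: L = 707060.8743 * 0.263 = 185957.0 N

185957.0


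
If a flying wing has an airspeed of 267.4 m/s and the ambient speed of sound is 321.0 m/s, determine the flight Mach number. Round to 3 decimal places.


Step 1: M = V / a = 267.4 / 321.0
Step 2: M = 0.833

0.833


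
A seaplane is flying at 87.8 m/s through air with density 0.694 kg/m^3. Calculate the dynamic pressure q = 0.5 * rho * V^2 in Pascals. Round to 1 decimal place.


Step 1: V^2 = 87.8^2 = 7708.84
Step 2: q = 0.5 * 0.694 * 7708.84
Step 3: q = 2675.0 Pa

2675.0


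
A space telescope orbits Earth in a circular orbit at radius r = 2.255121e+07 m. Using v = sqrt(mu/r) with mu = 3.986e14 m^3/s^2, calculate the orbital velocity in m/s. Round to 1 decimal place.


Step 1: mu / r = 3.986e14 / 2.255121e+07 = 17675326.5124
Step 2: v = sqrt(17675326.5124) = 4204.2 m/s

4204.2


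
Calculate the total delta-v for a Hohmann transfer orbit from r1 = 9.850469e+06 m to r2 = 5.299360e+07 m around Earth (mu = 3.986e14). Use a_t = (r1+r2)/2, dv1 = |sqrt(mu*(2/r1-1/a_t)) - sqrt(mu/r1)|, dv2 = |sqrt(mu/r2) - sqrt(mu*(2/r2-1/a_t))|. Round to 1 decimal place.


Step 1: Transfer semi-major axis a_t = (9.850469e+06 + 5.299360e+07) / 2 = 3.142203e+07 m
Step 2: v1 (circular at r1) = sqrt(mu/r1) = 6361.22 m/s
Step 3: v_t1 = sqrt(mu*(2/r1 - 1/a_t)) = 8261.04 m/s
Step 4: dv1 = |8261.04 - 6361.22| = 1899.82 m/s
Step 5: v2 (circular at r2) = 2742.57 m/s, v_t2 = 1535.57 m/s
Step 6: dv2 = |2742.57 - 1535.57| = 1207.0 m/s
Step 7: Total delta-v = 1899.82 + 1207.0 = 3106.8 m/s

3106.8


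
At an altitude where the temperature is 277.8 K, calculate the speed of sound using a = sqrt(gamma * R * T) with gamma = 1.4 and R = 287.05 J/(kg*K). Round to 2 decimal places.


Step 1: gamma * R * T = 1.4 * 287.05 * 277.8 = 111639.486
Step 2: a = sqrt(111639.486) = 334.12 m/s

334.12


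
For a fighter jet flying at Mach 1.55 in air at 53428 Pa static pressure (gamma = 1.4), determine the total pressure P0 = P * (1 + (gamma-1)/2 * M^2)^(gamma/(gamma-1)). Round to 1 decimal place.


Step 1: (gamma-1)/2 * M^2 = 0.2 * 2.4025 = 0.4805
Step 2: 1 + 0.4805 = 1.4805
Step 3: Exponent gamma/(gamma-1) = 3.5
Step 4: P0 = 53428 * 1.4805^3.5 = 210959.1 Pa

210959.1


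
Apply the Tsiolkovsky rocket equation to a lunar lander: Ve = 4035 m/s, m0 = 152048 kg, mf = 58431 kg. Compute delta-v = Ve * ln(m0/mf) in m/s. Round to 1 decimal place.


Step 1: Mass ratio m0/mf = 152048 / 58431 = 2.60218
Step 2: ln(2.60218) = 0.95635
Step 3: delta-v = 4035 * 0.95635 = 3858.9 m/s

3858.9


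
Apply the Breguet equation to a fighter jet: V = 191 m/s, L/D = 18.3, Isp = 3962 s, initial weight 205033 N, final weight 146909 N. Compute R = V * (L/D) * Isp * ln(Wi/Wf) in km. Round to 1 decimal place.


Step 1: Coefficient = V * (L/D) * Isp = 191 * 18.3 * 3962 = 13848378.6 m
Step 2: Wi/Wf = 205033 / 146909 = 1.395646
Step 3: ln(1.395646) = 0.333358
Step 4: R = 13848378.6 * 0.333358 = 4616462.2 m = 4616.5 km

4616.5


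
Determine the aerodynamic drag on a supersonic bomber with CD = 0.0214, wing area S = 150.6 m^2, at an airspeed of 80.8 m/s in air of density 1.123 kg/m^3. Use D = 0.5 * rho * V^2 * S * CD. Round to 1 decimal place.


Step 1: Dynamic pressure q = 0.5 * 1.123 * 80.8^2 = 3665.8314 Pa
Step 2: Drag D = q * S * CD = 3665.8314 * 150.6 * 0.0214
Step 3: D = 11814.4 N

11814.4


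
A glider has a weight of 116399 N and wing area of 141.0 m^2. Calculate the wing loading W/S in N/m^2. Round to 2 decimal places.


Step 1: Wing loading = W / S = 116399 / 141.0
Step 2: Wing loading = 825.52 N/m^2

825.52


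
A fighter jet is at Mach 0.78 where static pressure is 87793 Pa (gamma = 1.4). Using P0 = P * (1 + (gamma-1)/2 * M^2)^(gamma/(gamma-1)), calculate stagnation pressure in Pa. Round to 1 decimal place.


Step 1: (gamma-1)/2 * M^2 = 0.2 * 0.6084 = 0.12168
Step 2: 1 + 0.12168 = 1.12168
Step 3: Exponent gamma/(gamma-1) = 3.5
Step 4: P0 = 87793 * 1.12168^3.5 = 131220.4 Pa

131220.4


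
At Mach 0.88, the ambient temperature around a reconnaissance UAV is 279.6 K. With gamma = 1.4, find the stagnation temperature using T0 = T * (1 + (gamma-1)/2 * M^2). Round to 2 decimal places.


Step 1: (gamma-1)/2 = 0.2
Step 2: M^2 = 0.7744
Step 3: 1 + 0.2 * 0.7744 = 1.15488
Step 4: T0 = 279.6 * 1.15488 = 322.90 K

322.90


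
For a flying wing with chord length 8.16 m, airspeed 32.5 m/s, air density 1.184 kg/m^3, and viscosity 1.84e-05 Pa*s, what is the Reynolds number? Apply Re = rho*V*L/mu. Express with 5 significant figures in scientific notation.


Step 1: Numerator = rho * V * L = 1.184 * 32.5 * 8.16 = 313.9968
Step 2: Re = 313.9968 / 1.84e-05
Step 3: Re = 1.7065e+07

1.7065e+07


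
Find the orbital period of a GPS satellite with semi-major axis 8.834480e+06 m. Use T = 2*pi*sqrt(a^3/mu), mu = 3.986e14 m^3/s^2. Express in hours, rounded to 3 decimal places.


Step 1: a^3 / mu = 6.895138e+20 / 3.986e14 = 1.729839e+06
Step 2: sqrt(1.729839e+06) = 1315.2334 s
Step 3: T = 2*pi * 1315.2334 = 8263.86 s
Step 4: T in hours = 8263.86 / 3600 = 2.296 hours

2.296


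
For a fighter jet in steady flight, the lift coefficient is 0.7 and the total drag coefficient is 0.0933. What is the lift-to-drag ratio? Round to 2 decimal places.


Step 1: L/D = CL / CD = 0.7 / 0.0933
Step 2: L/D = 7.50

7.50


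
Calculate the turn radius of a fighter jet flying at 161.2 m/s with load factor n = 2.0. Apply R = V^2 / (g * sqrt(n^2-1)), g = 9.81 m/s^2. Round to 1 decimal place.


Step 1: V^2 = 161.2^2 = 25985.44
Step 2: n^2 - 1 = 2.0^2 - 1 = 3.0
Step 3: sqrt(3.0) = 1.732051
Step 4: R = 25985.44 / (9.81 * 1.732051) = 1529.3 m

1529.3


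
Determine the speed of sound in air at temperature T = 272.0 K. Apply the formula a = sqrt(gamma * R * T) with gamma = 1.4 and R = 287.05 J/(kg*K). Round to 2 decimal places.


Step 1: gamma * R * T = 1.4 * 287.05 * 272.0 = 109308.64
Step 2: a = sqrt(109308.64) = 330.62 m/s

330.62


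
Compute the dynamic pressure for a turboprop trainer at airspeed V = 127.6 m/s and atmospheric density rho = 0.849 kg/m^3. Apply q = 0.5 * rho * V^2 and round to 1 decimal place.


Step 1: V^2 = 127.6^2 = 16281.76
Step 2: q = 0.5 * 0.849 * 16281.76
Step 3: q = 6911.6 Pa

6911.6


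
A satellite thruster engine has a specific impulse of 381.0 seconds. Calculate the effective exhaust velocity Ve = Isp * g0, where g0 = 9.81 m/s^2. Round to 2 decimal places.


Step 1: Ve = Isp * g0 = 381.0 * 9.81
Step 2: Ve = 3737.61 m/s

3737.61


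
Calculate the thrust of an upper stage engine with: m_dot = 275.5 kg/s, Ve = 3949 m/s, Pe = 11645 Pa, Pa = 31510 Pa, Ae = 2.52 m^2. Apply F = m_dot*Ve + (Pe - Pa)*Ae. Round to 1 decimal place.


Step 1: Momentum thrust = m_dot * Ve = 275.5 * 3949 = 1087949.5 N
Step 2: Pressure thrust = (Pe - Pa) * Ae = (11645 - 31510) * 2.52 = -50059.80 N
Step 3: Total thrust F = 1087949.5 + -50059.80 = 1037889.7 N

1037889.7


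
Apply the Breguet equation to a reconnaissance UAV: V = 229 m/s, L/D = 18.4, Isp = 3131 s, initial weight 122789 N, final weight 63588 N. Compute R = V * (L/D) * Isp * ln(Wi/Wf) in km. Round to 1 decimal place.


Step 1: Coefficient = V * (L/D) * Isp = 229 * 18.4 * 3131 = 13192781.6 m
Step 2: Wi/Wf = 122789 / 63588 = 1.931009
Step 3: ln(1.931009) = 0.658043
Step 4: R = 13192781.6 * 0.658043 = 8681413.1 m = 8681.4 km

8681.4


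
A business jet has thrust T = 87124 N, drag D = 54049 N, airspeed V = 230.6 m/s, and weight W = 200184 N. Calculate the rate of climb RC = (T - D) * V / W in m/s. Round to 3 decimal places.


Step 1: Excess thrust = T - D = 87124 - 54049 = 33075 N
Step 2: Excess power = 33075 * 230.6 = 7627095.0 W
Step 3: RC = 7627095.0 / 200184 = 38.100 m/s

38.100


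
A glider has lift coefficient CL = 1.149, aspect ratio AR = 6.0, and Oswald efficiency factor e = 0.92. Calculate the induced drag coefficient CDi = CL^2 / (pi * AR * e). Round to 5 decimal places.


Step 1: CL^2 = 1.149^2 = 1.320201
Step 2: pi * AR * e = 3.14159 * 6.0 * 0.92 = 17.341591
Step 3: CDi = 1.320201 / 17.341591 = 0.07613

0.07613


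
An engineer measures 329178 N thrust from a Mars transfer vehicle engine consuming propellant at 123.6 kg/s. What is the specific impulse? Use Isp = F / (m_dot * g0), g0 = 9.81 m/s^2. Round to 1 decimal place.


Step 1: m_dot * g0 = 123.6 * 9.81 = 1212.52
Step 2: Isp = 329178 / 1212.52 = 271.5 s

271.5


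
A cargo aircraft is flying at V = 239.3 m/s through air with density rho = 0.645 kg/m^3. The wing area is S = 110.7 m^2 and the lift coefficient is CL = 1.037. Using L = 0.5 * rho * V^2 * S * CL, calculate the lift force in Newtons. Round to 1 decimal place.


Step 1: Calculate dynamic pressure q = 0.5 * 0.645 * 239.3^2 = 0.5 * 0.645 * 57264.49 = 18467.798 Pa
Step 2: Multiply by wing area and lift coefficient: L = 18467.798 * 110.7 * 1.037
Step 3: L = 2044385.2414 * 1.037 = 2120027.5 N

2120027.5


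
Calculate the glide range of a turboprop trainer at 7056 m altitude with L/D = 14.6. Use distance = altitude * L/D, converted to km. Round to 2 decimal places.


Step 1: Glide distance = altitude * L/D = 7056 * 14.6 = 103017.6 m
Step 2: Convert to km: 103017.6 / 1000 = 103.02 km

103.02


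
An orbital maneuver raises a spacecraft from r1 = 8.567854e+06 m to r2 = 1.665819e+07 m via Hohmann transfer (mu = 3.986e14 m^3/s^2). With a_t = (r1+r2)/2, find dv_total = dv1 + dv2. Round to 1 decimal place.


Step 1: Transfer semi-major axis a_t = (8.567854e+06 + 1.665819e+07) / 2 = 1.261302e+07 m
Step 2: v1 (circular at r1) = sqrt(mu/r1) = 6820.76 m/s
Step 3: v_t1 = sqrt(mu*(2/r1 - 1/a_t)) = 7838.57 m/s
Step 4: dv1 = |7838.57 - 6820.76| = 1017.81 m/s
Step 5: v2 (circular at r2) = 4891.64 m/s, v_t2 = 4031.63 m/s
Step 6: dv2 = |4891.64 - 4031.63| = 860.01 m/s
Step 7: Total delta-v = 1017.81 + 860.01 = 1877.8 m/s

1877.8


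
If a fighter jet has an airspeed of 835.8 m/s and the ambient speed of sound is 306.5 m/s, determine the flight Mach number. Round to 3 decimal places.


Step 1: M = V / a = 835.8 / 306.5
Step 2: M = 2.727

2.727


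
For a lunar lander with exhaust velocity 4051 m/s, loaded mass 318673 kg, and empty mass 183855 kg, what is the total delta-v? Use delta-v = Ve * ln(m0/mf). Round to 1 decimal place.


Step 1: Mass ratio m0/mf = 318673 / 183855 = 1.733284
Step 2: ln(1.733284) = 0.550018
Step 3: delta-v = 4051 * 0.550018 = 2228.1 m/s

2228.1


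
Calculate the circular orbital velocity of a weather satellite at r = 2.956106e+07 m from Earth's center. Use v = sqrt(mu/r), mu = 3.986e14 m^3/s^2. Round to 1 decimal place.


Step 1: mu / r = 3.986e14 / 2.956106e+07 = 13483954.9055
Step 2: v = sqrt(13483954.9055) = 3672.1 m/s

3672.1


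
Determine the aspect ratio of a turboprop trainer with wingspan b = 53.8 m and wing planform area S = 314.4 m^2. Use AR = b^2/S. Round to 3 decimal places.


Step 1: b^2 = 53.8^2 = 2894.44
Step 2: AR = 2894.44 / 314.4 = 9.206

9.206


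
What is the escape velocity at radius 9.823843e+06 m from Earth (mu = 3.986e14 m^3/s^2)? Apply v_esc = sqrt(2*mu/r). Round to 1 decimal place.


Step 1: 2*mu/r = 2 * 3.986e14 / 9.823843e+06 = 81149505.3412
Step 2: v_esc = sqrt(81149505.3412) = 9008.3 m/s

9008.3


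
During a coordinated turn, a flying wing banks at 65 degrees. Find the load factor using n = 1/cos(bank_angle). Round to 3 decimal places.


Step 1: Convert 65 degrees to radians = 1.134464
Step 2: cos(65 deg) = 0.422618
Step 3: n = 1 / 0.422618 = 2.366

2.366


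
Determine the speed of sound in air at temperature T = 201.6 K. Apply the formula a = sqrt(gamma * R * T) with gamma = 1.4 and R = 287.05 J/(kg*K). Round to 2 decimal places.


Step 1: gamma * R * T = 1.4 * 287.05 * 201.6 = 81016.992
Step 2: a = sqrt(81016.992) = 284.63 m/s

284.63


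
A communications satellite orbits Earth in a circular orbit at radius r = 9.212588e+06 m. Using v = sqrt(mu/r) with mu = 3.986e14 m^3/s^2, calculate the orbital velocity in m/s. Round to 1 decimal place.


Step 1: mu / r = 3.986e14 / 9.212588e+06 = 43266886.5687
Step 2: v = sqrt(43266886.5687) = 6577.8 m/s

6577.8


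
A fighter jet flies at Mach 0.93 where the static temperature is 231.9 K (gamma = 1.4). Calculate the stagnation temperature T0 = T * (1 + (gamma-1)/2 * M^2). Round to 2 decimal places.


Step 1: (gamma-1)/2 = 0.2
Step 2: M^2 = 0.8649
Step 3: 1 + 0.2 * 0.8649 = 1.17298
Step 4: T0 = 231.9 * 1.17298 = 272.01 K

272.01


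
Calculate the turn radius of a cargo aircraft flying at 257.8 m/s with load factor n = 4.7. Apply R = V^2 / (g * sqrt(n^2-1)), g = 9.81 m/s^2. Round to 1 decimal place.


Step 1: V^2 = 257.8^2 = 66460.84
Step 2: n^2 - 1 = 4.7^2 - 1 = 21.09
Step 3: sqrt(21.09) = 4.592385
Step 4: R = 66460.84 / (9.81 * 4.592385) = 1475.2 m

1475.2


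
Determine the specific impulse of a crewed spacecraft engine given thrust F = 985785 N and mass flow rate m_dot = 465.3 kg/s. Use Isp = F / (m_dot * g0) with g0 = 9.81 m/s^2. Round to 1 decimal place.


Step 1: m_dot * g0 = 465.3 * 9.81 = 4564.59
Step 2: Isp = 985785 / 4564.59 = 216.0 s

216.0


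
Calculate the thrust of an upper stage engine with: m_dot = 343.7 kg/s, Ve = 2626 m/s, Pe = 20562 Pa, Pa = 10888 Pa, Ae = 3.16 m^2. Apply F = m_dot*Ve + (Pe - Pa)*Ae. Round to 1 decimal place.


Step 1: Momentum thrust = m_dot * Ve = 343.7 * 2626 = 902556.2 N
Step 2: Pressure thrust = (Pe - Pa) * Ae = (20562 - 10888) * 3.16 = 30569.84 N
Step 3: Total thrust F = 902556.2 + 30569.84 = 933126.0 N

933126.0


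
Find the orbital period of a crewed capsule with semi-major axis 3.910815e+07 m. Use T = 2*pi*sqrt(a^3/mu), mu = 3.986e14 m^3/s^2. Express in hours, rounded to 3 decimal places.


Step 1: a^3 / mu = 5.981386e+22 / 3.986e14 = 1.500599e+08
Step 2: sqrt(1.500599e+08) = 12249.892 s
Step 3: T = 2*pi * 12249.892 = 76968.34 s
Step 4: T in hours = 76968.34 / 3600 = 21.380 hours

21.380


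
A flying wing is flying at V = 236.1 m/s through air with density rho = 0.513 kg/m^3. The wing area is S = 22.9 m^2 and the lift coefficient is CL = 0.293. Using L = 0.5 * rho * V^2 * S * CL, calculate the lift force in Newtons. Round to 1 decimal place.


Step 1: Calculate dynamic pressure q = 0.5 * 0.513 * 236.1^2 = 0.5 * 0.513 * 55743.21 = 14298.1334 Pa
Step 2: Multiply by wing area and lift coefficient: L = 14298.1334 * 22.9 * 0.293
Step 3: L = 327427.2541 * 0.293 = 95936.2 N

95936.2


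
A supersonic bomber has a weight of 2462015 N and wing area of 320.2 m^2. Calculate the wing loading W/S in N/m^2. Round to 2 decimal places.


Step 1: Wing loading = W / S = 2462015 / 320.2
Step 2: Wing loading = 7688.99 N/m^2

7688.99


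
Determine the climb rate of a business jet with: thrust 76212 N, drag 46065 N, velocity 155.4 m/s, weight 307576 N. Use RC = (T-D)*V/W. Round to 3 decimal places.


Step 1: Excess thrust = T - D = 76212 - 46065 = 30147 N
Step 2: Excess power = 30147 * 155.4 = 4684843.8 W
Step 3: RC = 4684843.8 / 307576 = 15.231 m/s

15.231


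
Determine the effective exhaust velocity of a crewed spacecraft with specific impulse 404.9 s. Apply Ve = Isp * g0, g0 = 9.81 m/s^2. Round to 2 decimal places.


Step 1: Ve = Isp * g0 = 404.9 * 9.81
Step 2: Ve = 3972.07 m/s

3972.07


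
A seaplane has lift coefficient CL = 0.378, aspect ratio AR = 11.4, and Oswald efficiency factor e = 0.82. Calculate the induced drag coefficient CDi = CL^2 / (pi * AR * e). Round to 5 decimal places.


Step 1: CL^2 = 0.378^2 = 0.142884
Step 2: pi * AR * e = 3.14159 * 11.4 * 0.82 = 29.367608
Step 3: CDi = 0.142884 / 29.367608 = 0.00487

0.00487


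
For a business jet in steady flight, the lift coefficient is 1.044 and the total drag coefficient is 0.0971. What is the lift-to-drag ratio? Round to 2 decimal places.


Step 1: L/D = CL / CD = 1.044 / 0.0971
Step 2: L/D = 10.75

10.75


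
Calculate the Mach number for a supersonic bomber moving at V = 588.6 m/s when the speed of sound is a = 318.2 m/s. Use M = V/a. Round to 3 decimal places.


Step 1: M = V / a = 588.6 / 318.2
Step 2: M = 1.850

1.850


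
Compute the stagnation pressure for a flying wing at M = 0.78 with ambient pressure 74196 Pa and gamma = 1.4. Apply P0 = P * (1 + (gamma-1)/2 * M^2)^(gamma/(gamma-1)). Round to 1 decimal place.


Step 1: (gamma-1)/2 * M^2 = 0.2 * 0.6084 = 0.12168
Step 2: 1 + 0.12168 = 1.12168
Step 3: Exponent gamma/(gamma-1) = 3.5
Step 4: P0 = 74196 * 1.12168^3.5 = 110897.5 Pa

110897.5


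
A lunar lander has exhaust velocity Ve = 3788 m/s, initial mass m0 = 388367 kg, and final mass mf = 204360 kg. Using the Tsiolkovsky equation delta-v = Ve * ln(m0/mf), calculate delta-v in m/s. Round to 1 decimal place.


Step 1: Mass ratio m0/mf = 388367 / 204360 = 1.900406
Step 2: ln(1.900406) = 0.642068
Step 3: delta-v = 3788 * 0.642068 = 2432.2 m/s

2432.2


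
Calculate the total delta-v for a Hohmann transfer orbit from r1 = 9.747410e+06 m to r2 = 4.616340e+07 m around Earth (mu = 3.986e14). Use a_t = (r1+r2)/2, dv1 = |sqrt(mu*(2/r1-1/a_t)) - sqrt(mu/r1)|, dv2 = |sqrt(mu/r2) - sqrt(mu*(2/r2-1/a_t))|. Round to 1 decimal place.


Step 1: Transfer semi-major axis a_t = (9.747410e+06 + 4.616340e+07) / 2 = 2.795540e+07 m
Step 2: v1 (circular at r1) = sqrt(mu/r1) = 6394.76 m/s
Step 3: v_t1 = sqrt(mu*(2/r1 - 1/a_t)) = 8217.51 m/s
Step 4: dv1 = |8217.51 - 6394.76| = 1822.75 m/s
Step 5: v2 (circular at r2) = 2938.46 m/s, v_t2 = 1735.13 m/s
Step 6: dv2 = |2938.46 - 1735.13| = 1203.33 m/s
Step 7: Total delta-v = 1822.75 + 1203.33 = 3026.1 m/s

3026.1


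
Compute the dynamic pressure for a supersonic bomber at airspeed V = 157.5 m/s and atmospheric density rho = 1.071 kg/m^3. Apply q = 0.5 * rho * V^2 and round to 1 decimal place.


Step 1: V^2 = 157.5^2 = 24806.25
Step 2: q = 0.5 * 1.071 * 24806.25
Step 3: q = 13283.7 Pa

13283.7


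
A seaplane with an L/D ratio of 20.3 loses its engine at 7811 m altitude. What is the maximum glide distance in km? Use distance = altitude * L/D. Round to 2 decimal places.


Step 1: Glide distance = altitude * L/D = 7811 * 20.3 = 158563.3 m
Step 2: Convert to km: 158563.3 / 1000 = 158.56 km

158.56


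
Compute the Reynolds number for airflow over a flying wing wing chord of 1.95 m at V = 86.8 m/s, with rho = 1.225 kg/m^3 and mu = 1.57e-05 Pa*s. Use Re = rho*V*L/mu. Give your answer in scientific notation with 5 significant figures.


Step 1: Numerator = rho * V * L = 1.225 * 86.8 * 1.95 = 207.3435
Step 2: Re = 207.3435 / 1.57e-05
Step 3: Re = 1.3207e+07

1.3207e+07


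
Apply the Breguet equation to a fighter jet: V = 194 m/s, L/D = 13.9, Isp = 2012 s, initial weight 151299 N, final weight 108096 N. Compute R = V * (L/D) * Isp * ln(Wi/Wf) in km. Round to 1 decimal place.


Step 1: Coefficient = V * (L/D) * Isp = 194 * 13.9 * 2012 = 5425559.2 m
Step 2: Wi/Wf = 151299 / 108096 = 1.399673
Step 3: ln(1.399673) = 0.336238
Step 4: R = 5425559.2 * 0.336238 = 1824280.7 m = 1824.3 km

1824.3


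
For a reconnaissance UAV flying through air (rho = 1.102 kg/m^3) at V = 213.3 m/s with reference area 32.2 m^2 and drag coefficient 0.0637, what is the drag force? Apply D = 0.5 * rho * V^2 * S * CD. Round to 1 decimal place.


Step 1: Dynamic pressure q = 0.5 * 1.102 * 213.3^2 = 25068.7864 Pa
Step 2: Drag D = q * S * CD = 25068.7864 * 32.2 * 0.0637
Step 3: D = 51419.6 N

51419.6


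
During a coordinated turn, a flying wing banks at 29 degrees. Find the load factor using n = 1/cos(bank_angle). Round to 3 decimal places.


Step 1: Convert 29 degrees to radians = 0.506145
Step 2: cos(29 deg) = 0.87462
Step 3: n = 1 / 0.87462 = 1.143

1.143


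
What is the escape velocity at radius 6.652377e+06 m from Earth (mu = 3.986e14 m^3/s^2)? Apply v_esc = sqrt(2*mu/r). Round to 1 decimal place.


Step 1: 2*mu/r = 2 * 3.986e14 / 6.652377e+06 = 119836864.3268
Step 2: v_esc = sqrt(119836864.3268) = 10947.0 m/s

10947.0


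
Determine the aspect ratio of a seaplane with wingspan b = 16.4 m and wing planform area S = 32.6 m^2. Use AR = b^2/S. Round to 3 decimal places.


Step 1: b^2 = 16.4^2 = 268.96
Step 2: AR = 268.96 / 32.6 = 8.250

8.250


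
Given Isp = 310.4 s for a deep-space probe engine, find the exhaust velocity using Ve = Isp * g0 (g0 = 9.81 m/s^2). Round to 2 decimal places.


Step 1: Ve = Isp * g0 = 310.4 * 9.81
Step 2: Ve = 3045.02 m/s

3045.02


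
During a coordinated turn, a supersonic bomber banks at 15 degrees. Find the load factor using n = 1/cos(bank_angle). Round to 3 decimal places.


Step 1: Convert 15 degrees to radians = 0.261799
Step 2: cos(15 deg) = 0.965926
Step 3: n = 1 / 0.965926 = 1.035

1.035


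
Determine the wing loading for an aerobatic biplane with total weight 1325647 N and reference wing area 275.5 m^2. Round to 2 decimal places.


Step 1: Wing loading = W / S = 1325647 / 275.5
Step 2: Wing loading = 4811.79 N/m^2

4811.79


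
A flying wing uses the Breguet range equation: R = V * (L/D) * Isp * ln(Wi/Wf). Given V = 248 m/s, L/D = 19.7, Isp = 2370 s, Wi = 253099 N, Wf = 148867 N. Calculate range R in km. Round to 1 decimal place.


Step 1: Coefficient = V * (L/D) * Isp = 248 * 19.7 * 2370 = 11578872.0 m
Step 2: Wi/Wf = 253099 / 148867 = 1.700169
Step 3: ln(1.700169) = 0.530727
Step 4: R = 11578872.0 * 0.530727 = 6145224.9 m = 6145.2 km

6145.2


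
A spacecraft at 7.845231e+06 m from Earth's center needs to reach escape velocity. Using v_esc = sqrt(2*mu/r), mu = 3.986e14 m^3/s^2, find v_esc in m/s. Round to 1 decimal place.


Step 1: 2*mu/r = 2 * 3.986e14 / 7.845231e+06 = 101615873.3886
Step 2: v_esc = sqrt(101615873.3886) = 10080.5 m/s

10080.5


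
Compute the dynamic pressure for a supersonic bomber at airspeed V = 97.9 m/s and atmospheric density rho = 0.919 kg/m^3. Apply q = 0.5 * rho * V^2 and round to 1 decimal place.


Step 1: V^2 = 97.9^2 = 9584.41
Step 2: q = 0.5 * 0.919 * 9584.41
Step 3: q = 4404.0 Pa

4404.0


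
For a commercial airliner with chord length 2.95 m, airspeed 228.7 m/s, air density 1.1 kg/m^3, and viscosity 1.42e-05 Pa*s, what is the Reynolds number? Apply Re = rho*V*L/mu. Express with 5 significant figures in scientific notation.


Step 1: Numerator = rho * V * L = 1.1 * 228.7 * 2.95 = 742.1315
Step 2: Re = 742.1315 / 1.42e-05
Step 3: Re = 5.2263e+07

5.2263e+07


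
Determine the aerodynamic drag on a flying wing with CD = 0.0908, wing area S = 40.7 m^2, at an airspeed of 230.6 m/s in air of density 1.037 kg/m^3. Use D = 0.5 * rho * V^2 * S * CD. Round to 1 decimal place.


Step 1: Dynamic pressure q = 0.5 * 1.037 * 230.6^2 = 27571.9427 Pa
Step 2: Drag D = q * S * CD = 27571.9427 * 40.7 * 0.0908
Step 3: D = 101893.8 N

101893.8


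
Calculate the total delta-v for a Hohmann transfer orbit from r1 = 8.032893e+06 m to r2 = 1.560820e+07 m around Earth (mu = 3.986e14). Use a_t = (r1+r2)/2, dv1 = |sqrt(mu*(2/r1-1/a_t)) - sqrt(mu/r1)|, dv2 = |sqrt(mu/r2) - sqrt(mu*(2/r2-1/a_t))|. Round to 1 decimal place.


Step 1: Transfer semi-major axis a_t = (8.032893e+06 + 1.560820e+07) / 2 = 1.182055e+07 m
Step 2: v1 (circular at r1) = sqrt(mu/r1) = 7044.22 m/s
Step 3: v_t1 = sqrt(mu*(2/r1 - 1/a_t)) = 8094.5 m/s
Step 4: dv1 = |8094.5 - 7044.22| = 1050.29 m/s
Step 5: v2 (circular at r2) = 5053.5 m/s, v_t2 = 4165.91 m/s
Step 6: dv2 = |5053.5 - 4165.91| = 887.59 m/s
Step 7: Total delta-v = 1050.29 + 887.59 = 1937.9 m/s

1937.9


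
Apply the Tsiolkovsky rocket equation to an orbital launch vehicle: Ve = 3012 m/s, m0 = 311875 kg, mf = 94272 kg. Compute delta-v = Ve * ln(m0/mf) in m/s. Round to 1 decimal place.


Step 1: Mass ratio m0/mf = 311875 / 94272 = 3.308246
Step 2: ln(3.308246) = 1.196418
Step 3: delta-v = 3012 * 1.196418 = 3603.6 m/s

3603.6


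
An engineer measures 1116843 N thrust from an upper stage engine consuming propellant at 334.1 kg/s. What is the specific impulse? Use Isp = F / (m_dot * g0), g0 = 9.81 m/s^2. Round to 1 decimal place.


Step 1: m_dot * g0 = 334.1 * 9.81 = 3277.52
Step 2: Isp = 1116843 / 3277.52 = 340.8 s

340.8


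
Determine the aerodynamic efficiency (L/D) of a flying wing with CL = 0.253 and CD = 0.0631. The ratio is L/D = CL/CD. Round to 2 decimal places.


Step 1: L/D = CL / CD = 0.253 / 0.0631
Step 2: L/D = 4.01

4.01


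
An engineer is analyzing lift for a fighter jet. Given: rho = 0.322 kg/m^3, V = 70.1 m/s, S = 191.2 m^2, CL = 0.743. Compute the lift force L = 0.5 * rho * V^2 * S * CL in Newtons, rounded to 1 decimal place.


Step 1: Calculate dynamic pressure q = 0.5 * 0.322 * 70.1^2 = 0.5 * 0.322 * 4914.01 = 791.1556 Pa
Step 2: Multiply by wing area and lift coefficient: L = 791.1556 * 191.2 * 0.743
Step 3: L = 151268.9526 * 0.743 = 112392.8 N

112392.8


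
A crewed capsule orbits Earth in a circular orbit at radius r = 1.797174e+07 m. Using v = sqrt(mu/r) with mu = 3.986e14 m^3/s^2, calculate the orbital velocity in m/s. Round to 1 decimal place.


Step 1: mu / r = 3.986e14 / 1.797174e+07 = 22179265.8919
Step 2: v = sqrt(22179265.8919) = 4709.5 m/s

4709.5


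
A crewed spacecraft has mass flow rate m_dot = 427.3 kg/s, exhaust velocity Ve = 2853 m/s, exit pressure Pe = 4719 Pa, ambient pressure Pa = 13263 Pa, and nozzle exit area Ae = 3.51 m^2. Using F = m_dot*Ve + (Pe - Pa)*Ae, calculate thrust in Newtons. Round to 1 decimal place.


Step 1: Momentum thrust = m_dot * Ve = 427.3 * 2853 = 1219086.9 N
Step 2: Pressure thrust = (Pe - Pa) * Ae = (4719 - 13263) * 3.51 = -29989.44 N
Step 3: Total thrust F = 1219086.9 + -29989.44 = 1189097.5 N

1189097.5


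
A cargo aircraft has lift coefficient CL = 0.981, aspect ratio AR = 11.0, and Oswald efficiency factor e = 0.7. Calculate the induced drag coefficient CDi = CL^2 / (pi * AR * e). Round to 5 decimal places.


Step 1: CL^2 = 0.981^2 = 0.962361
Step 2: pi * AR * e = 3.14159 * 11.0 * 0.7 = 24.190263
Step 3: CDi = 0.962361 / 24.190263 = 0.03978

0.03978


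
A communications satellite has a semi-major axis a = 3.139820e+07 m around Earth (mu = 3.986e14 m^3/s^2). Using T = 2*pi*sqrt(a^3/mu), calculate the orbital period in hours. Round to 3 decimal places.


Step 1: a^3 / mu = 3.095382e+22 / 3.986e14 = 7.765635e+07
Step 2: sqrt(7.765635e+07) = 8812.2839 s
Step 3: T = 2*pi * 8812.2839 = 55369.21 s
Step 4: T in hours = 55369.21 / 3600 = 15.380 hours

15.380


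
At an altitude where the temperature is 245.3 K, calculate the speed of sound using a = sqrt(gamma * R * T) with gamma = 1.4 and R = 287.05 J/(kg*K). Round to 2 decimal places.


Step 1: gamma * R * T = 1.4 * 287.05 * 245.3 = 98578.711
Step 2: a = sqrt(98578.711) = 313.97 m/s

313.97


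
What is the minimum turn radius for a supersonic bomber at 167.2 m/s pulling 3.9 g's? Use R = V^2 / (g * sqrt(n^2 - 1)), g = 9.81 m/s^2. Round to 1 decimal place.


Step 1: V^2 = 167.2^2 = 27955.84
Step 2: n^2 - 1 = 3.9^2 - 1 = 14.21
Step 3: sqrt(14.21) = 3.769615
Step 4: R = 27955.84 / (9.81 * 3.769615) = 756.0 m

756.0


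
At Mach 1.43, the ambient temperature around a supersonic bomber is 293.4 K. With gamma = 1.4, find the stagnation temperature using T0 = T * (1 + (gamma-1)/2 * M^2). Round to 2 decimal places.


Step 1: (gamma-1)/2 = 0.2
Step 2: M^2 = 2.0449
Step 3: 1 + 0.2 * 2.0449 = 1.40898
Step 4: T0 = 293.4 * 1.40898 = 413.39 K

413.39


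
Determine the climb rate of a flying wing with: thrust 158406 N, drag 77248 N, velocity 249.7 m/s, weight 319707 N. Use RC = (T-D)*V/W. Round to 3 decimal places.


Step 1: Excess thrust = T - D = 158406 - 77248 = 81158 N
Step 2: Excess power = 81158 * 249.7 = 20265152.6 W
Step 3: RC = 20265152.6 / 319707 = 63.387 m/s

63.387


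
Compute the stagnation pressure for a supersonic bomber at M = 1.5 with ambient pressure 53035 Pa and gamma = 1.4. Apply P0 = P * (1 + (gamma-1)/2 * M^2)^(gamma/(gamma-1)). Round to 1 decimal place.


Step 1: (gamma-1)/2 * M^2 = 0.2 * 2.25 = 0.45
Step 2: 1 + 0.45 = 1.45
Step 3: Exponent gamma/(gamma-1) = 3.5
Step 4: P0 = 53035 * 1.45^3.5 = 194693.1 Pa

194693.1


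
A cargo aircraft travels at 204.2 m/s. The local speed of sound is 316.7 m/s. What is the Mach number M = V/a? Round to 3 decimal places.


Step 1: M = V / a = 204.2 / 316.7
Step 2: M = 0.645

0.645


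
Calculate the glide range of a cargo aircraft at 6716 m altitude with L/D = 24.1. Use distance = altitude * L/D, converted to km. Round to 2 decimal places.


Step 1: Glide distance = altitude * L/D = 6716 * 24.1 = 161855.6 m
Step 2: Convert to km: 161855.6 / 1000 = 161.86 km

161.86


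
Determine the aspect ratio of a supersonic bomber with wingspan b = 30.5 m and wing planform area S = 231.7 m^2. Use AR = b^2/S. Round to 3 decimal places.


Step 1: b^2 = 30.5^2 = 930.25
Step 2: AR = 930.25 / 231.7 = 4.015

4.015


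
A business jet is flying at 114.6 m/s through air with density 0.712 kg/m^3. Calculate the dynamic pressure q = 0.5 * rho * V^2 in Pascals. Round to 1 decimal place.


Step 1: V^2 = 114.6^2 = 13133.16
Step 2: q = 0.5 * 0.712 * 13133.16
Step 3: q = 4675.4 Pa

4675.4


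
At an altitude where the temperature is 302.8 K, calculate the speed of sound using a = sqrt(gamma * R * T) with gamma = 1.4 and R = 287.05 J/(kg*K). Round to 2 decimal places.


Step 1: gamma * R * T = 1.4 * 287.05 * 302.8 = 121686.236
Step 2: a = sqrt(121686.236) = 348.84 m/s

348.84


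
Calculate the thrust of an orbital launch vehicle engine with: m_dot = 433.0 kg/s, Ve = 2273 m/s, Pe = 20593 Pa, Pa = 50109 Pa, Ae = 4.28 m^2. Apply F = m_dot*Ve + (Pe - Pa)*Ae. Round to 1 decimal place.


Step 1: Momentum thrust = m_dot * Ve = 433.0 * 2273 = 984209.0 N
Step 2: Pressure thrust = (Pe - Pa) * Ae = (20593 - 50109) * 4.28 = -126328.48 N
Step 3: Total thrust F = 984209.0 + -126328.48 = 857880.5 N

857880.5


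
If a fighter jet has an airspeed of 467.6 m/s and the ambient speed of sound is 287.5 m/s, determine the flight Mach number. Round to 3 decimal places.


Step 1: M = V / a = 467.6 / 287.5
Step 2: M = 1.626

1.626


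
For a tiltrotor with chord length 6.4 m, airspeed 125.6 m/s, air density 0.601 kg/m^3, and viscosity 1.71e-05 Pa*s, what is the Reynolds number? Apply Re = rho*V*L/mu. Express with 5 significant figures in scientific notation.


Step 1: Numerator = rho * V * L = 0.601 * 125.6 * 6.4 = 483.10784
Step 2: Re = 483.10784 / 1.71e-05
Step 3: Re = 2.8252e+07

2.8252e+07


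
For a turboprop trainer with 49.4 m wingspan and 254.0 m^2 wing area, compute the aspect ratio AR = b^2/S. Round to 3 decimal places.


Step 1: b^2 = 49.4^2 = 2440.36
Step 2: AR = 2440.36 / 254.0 = 9.608

9.608


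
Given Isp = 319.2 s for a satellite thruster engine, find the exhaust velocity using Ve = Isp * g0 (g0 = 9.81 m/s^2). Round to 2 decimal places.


Step 1: Ve = Isp * g0 = 319.2 * 9.81
Step 2: Ve = 3131.35 m/s

3131.35


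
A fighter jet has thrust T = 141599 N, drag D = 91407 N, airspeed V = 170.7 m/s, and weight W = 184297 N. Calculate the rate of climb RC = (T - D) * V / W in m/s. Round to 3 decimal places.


Step 1: Excess thrust = T - D = 141599 - 91407 = 50192 N
Step 2: Excess power = 50192 * 170.7 = 8567774.4 W
Step 3: RC = 8567774.4 / 184297 = 46.489 m/s

46.489


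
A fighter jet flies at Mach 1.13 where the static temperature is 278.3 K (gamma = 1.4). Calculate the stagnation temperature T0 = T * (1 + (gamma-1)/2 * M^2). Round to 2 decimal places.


Step 1: (gamma-1)/2 = 0.2
Step 2: M^2 = 1.2769
Step 3: 1 + 0.2 * 1.2769 = 1.25538
Step 4: T0 = 278.3 * 1.25538 = 349.37 K

349.37


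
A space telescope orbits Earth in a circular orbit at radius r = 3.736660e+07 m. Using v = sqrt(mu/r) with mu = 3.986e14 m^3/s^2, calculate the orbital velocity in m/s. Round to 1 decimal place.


Step 1: mu / r = 3.986e14 / 3.736660e+07 = 10667280.4055
Step 2: v = sqrt(10667280.4055) = 3266.1 m/s

3266.1


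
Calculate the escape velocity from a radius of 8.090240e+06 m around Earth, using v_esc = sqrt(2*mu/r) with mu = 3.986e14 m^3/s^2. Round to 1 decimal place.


Step 1: 2*mu/r = 2 * 3.986e14 / 8.090240e+06 = 98538485.8793
Step 2: v_esc = sqrt(98538485.8793) = 9926.7 m/s

9926.7


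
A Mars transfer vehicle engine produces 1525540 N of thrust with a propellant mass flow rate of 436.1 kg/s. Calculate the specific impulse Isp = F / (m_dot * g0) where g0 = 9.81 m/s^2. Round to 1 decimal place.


Step 1: m_dot * g0 = 436.1 * 9.81 = 4278.14
Step 2: Isp = 1525540 / 4278.14 = 356.6 s

356.6


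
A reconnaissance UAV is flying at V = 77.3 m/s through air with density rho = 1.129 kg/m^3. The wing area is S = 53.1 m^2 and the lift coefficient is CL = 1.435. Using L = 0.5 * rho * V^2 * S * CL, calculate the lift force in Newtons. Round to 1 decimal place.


Step 1: Calculate dynamic pressure q = 0.5 * 1.129 * 77.3^2 = 0.5 * 1.129 * 5975.29 = 3373.0512 Pa
Step 2: Multiply by wing area and lift coefficient: L = 3373.0512 * 53.1 * 1.435
Step 3: L = 179109.019 * 1.435 = 257021.4 N

257021.4


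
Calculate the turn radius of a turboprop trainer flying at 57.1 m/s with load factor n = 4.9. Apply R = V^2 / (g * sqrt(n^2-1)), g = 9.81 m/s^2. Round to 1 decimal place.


Step 1: V^2 = 57.1^2 = 3260.41
Step 2: n^2 - 1 = 4.9^2 - 1 = 23.01
Step 3: sqrt(23.01) = 4.796874
Step 4: R = 3260.41 / (9.81 * 4.796874) = 69.3 m

69.3


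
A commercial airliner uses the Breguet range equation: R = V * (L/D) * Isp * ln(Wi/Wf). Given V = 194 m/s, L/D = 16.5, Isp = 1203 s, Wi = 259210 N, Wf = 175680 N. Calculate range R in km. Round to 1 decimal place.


Step 1: Coefficient = V * (L/D) * Isp = 194 * 16.5 * 1203 = 3850803.0 m
Step 2: Wi/Wf = 259210 / 175680 = 1.475467
Step 3: ln(1.475467) = 0.388974
Step 4: R = 3850803.0 * 0.388974 = 1497863.7 m = 1497.9 km

1497.9


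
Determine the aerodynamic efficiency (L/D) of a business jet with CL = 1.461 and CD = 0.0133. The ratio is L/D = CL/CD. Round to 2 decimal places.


Step 1: L/D = CL / CD = 1.461 / 0.0133
Step 2: L/D = 109.85

109.85


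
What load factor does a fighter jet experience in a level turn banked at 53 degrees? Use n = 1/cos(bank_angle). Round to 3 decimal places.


Step 1: Convert 53 degrees to radians = 0.925025
Step 2: cos(53 deg) = 0.601815
Step 3: n = 1 / 0.601815 = 1.662

1.662


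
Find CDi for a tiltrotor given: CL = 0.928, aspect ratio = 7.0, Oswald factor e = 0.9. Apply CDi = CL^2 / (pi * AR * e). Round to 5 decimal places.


Step 1: CL^2 = 0.928^2 = 0.861184
Step 2: pi * AR * e = 3.14159 * 7.0 * 0.9 = 19.792034
Step 3: CDi = 0.861184 / 19.792034 = 0.04351

0.04351


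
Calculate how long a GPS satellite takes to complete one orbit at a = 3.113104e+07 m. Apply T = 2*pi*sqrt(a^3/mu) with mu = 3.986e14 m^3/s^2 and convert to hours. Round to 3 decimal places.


Step 1: a^3 / mu = 3.017039e+22 / 3.986e14 = 7.569089e+07
Step 2: sqrt(7.569089e+07) = 8700.051 s
Step 3: T = 2*pi * 8700.051 = 54664.03 s
Step 4: T in hours = 54664.03 / 3600 = 15.184 hours

15.184
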